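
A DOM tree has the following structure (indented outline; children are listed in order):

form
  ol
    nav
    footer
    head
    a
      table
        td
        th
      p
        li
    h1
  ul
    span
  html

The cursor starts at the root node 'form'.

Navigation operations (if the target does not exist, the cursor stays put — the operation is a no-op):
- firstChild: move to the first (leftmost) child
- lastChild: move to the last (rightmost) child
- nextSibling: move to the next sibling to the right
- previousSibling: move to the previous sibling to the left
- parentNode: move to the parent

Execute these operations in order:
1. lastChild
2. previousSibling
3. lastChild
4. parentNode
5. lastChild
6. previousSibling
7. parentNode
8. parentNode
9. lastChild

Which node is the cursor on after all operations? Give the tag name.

Answer: html

Derivation:
After 1 (lastChild): html
After 2 (previousSibling): ul
After 3 (lastChild): span
After 4 (parentNode): ul
After 5 (lastChild): span
After 6 (previousSibling): span (no-op, stayed)
After 7 (parentNode): ul
After 8 (parentNode): form
After 9 (lastChild): html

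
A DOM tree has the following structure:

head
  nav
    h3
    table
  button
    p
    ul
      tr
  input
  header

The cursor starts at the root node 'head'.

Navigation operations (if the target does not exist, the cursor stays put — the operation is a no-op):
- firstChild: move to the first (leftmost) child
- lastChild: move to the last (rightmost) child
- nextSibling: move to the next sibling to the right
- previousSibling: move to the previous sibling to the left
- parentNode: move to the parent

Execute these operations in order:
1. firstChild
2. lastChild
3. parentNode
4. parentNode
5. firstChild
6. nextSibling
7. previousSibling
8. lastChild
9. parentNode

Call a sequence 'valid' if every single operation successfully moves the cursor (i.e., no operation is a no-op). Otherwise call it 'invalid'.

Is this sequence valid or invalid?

After 1 (firstChild): nav
After 2 (lastChild): table
After 3 (parentNode): nav
After 4 (parentNode): head
After 5 (firstChild): nav
After 6 (nextSibling): button
After 7 (previousSibling): nav
After 8 (lastChild): table
After 9 (parentNode): nav

Answer: valid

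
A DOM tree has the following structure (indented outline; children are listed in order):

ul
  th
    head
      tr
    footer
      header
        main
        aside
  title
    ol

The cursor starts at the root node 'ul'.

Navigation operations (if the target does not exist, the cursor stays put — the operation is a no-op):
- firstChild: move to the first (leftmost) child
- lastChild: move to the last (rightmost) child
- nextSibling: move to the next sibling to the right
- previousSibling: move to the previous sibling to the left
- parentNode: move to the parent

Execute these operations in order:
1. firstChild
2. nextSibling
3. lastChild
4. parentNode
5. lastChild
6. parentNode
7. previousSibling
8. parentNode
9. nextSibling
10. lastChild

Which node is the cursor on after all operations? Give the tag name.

Answer: title

Derivation:
After 1 (firstChild): th
After 2 (nextSibling): title
After 3 (lastChild): ol
After 4 (parentNode): title
After 5 (lastChild): ol
After 6 (parentNode): title
After 7 (previousSibling): th
After 8 (parentNode): ul
After 9 (nextSibling): ul (no-op, stayed)
After 10 (lastChild): title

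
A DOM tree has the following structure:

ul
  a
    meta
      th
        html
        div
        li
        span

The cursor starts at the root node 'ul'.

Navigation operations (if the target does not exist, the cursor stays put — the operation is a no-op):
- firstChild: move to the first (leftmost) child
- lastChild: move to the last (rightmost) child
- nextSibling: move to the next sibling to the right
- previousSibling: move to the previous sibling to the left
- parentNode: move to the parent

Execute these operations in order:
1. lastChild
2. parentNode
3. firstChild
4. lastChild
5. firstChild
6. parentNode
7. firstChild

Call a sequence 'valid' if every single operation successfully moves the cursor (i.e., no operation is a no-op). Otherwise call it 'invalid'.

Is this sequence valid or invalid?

After 1 (lastChild): a
After 2 (parentNode): ul
After 3 (firstChild): a
After 4 (lastChild): meta
After 5 (firstChild): th
After 6 (parentNode): meta
After 7 (firstChild): th

Answer: valid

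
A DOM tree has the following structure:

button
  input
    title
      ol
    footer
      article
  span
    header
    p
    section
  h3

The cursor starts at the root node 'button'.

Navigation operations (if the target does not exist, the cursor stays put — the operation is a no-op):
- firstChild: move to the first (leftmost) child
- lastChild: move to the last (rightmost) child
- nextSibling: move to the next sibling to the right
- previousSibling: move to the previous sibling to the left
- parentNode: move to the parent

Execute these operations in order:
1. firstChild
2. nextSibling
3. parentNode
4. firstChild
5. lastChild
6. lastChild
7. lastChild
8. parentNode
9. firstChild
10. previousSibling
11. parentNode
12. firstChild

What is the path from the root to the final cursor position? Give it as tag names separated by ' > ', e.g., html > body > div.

Answer: button > input > footer > article

Derivation:
After 1 (firstChild): input
After 2 (nextSibling): span
After 3 (parentNode): button
After 4 (firstChild): input
After 5 (lastChild): footer
After 6 (lastChild): article
After 7 (lastChild): article (no-op, stayed)
After 8 (parentNode): footer
After 9 (firstChild): article
After 10 (previousSibling): article (no-op, stayed)
After 11 (parentNode): footer
After 12 (firstChild): article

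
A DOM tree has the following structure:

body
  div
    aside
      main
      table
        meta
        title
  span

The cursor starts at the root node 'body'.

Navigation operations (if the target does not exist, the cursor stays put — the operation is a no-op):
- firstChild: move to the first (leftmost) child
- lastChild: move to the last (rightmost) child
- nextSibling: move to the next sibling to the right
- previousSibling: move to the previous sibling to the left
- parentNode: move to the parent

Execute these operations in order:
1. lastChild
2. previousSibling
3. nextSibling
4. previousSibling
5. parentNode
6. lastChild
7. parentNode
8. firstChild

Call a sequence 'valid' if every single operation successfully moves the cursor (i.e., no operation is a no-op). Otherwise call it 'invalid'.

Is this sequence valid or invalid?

After 1 (lastChild): span
After 2 (previousSibling): div
After 3 (nextSibling): span
After 4 (previousSibling): div
After 5 (parentNode): body
After 6 (lastChild): span
After 7 (parentNode): body
After 8 (firstChild): div

Answer: valid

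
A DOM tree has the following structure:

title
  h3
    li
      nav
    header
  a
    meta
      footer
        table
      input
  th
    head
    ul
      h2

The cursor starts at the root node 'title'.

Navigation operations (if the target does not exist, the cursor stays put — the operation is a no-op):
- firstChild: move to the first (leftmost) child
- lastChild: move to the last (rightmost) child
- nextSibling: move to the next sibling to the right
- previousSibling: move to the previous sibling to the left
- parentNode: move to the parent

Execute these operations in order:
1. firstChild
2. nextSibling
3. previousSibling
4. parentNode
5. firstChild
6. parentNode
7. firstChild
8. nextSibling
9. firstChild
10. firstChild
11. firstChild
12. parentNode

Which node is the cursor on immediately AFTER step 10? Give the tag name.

After 1 (firstChild): h3
After 2 (nextSibling): a
After 3 (previousSibling): h3
After 4 (parentNode): title
After 5 (firstChild): h3
After 6 (parentNode): title
After 7 (firstChild): h3
After 8 (nextSibling): a
After 9 (firstChild): meta
After 10 (firstChild): footer

Answer: footer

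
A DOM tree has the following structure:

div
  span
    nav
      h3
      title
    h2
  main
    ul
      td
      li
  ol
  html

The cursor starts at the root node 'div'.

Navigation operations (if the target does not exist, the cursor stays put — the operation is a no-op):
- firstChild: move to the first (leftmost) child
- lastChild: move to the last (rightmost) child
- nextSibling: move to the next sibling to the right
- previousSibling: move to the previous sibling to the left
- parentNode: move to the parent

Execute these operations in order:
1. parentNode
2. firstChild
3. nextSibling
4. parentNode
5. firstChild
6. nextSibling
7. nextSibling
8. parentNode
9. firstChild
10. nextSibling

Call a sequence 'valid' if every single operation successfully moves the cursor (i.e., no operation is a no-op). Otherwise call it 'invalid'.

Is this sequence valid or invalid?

After 1 (parentNode): div (no-op, stayed)
After 2 (firstChild): span
After 3 (nextSibling): main
After 4 (parentNode): div
After 5 (firstChild): span
After 6 (nextSibling): main
After 7 (nextSibling): ol
After 8 (parentNode): div
After 9 (firstChild): span
After 10 (nextSibling): main

Answer: invalid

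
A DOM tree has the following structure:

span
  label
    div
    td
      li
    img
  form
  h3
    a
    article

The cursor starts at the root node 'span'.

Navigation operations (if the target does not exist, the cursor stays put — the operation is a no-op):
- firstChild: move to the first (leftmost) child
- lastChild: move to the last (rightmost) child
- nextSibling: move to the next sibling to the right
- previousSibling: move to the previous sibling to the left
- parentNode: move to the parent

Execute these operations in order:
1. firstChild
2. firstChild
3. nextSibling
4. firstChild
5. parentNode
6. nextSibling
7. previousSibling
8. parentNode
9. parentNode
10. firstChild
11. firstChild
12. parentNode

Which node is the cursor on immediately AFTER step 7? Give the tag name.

Answer: td

Derivation:
After 1 (firstChild): label
After 2 (firstChild): div
After 3 (nextSibling): td
After 4 (firstChild): li
After 5 (parentNode): td
After 6 (nextSibling): img
After 7 (previousSibling): td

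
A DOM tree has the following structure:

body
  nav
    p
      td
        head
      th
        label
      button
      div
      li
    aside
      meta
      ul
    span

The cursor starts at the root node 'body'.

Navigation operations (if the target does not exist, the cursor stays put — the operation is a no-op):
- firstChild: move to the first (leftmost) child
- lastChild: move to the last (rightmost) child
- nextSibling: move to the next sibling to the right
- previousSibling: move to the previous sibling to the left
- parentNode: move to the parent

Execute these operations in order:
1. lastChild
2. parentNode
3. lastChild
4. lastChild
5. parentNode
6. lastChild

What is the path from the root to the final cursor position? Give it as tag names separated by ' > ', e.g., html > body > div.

Answer: body > nav > span

Derivation:
After 1 (lastChild): nav
After 2 (parentNode): body
After 3 (lastChild): nav
After 4 (lastChild): span
After 5 (parentNode): nav
After 6 (lastChild): span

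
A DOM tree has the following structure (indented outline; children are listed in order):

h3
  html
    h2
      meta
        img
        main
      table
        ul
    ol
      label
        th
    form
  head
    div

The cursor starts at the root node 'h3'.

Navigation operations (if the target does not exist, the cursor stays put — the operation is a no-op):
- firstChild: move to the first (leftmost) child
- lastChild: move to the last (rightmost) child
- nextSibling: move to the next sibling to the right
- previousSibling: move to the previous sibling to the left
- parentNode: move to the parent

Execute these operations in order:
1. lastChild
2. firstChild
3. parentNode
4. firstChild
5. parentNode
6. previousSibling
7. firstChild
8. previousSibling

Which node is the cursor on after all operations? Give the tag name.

Answer: h2

Derivation:
After 1 (lastChild): head
After 2 (firstChild): div
After 3 (parentNode): head
After 4 (firstChild): div
After 5 (parentNode): head
After 6 (previousSibling): html
After 7 (firstChild): h2
After 8 (previousSibling): h2 (no-op, stayed)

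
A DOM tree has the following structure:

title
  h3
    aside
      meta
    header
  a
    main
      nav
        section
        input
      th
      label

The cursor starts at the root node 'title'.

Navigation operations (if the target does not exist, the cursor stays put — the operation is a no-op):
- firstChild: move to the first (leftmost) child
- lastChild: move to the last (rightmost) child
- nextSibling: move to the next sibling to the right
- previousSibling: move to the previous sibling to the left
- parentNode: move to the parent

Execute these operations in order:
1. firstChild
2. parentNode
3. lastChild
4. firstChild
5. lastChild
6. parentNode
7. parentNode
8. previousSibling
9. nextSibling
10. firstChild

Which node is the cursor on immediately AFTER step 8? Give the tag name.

After 1 (firstChild): h3
After 2 (parentNode): title
After 3 (lastChild): a
After 4 (firstChild): main
After 5 (lastChild): label
After 6 (parentNode): main
After 7 (parentNode): a
After 8 (previousSibling): h3

Answer: h3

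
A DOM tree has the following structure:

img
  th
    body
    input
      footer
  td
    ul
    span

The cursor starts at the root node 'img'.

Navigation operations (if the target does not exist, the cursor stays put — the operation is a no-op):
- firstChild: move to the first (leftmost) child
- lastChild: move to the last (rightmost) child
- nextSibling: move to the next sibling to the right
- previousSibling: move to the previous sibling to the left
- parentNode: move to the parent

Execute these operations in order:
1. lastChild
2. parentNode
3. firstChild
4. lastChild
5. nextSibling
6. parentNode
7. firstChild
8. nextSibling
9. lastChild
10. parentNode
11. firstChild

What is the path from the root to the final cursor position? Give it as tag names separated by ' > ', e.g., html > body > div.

After 1 (lastChild): td
After 2 (parentNode): img
After 3 (firstChild): th
After 4 (lastChild): input
After 5 (nextSibling): input (no-op, stayed)
After 6 (parentNode): th
After 7 (firstChild): body
After 8 (nextSibling): input
After 9 (lastChild): footer
After 10 (parentNode): input
After 11 (firstChild): footer

Answer: img > th > input > footer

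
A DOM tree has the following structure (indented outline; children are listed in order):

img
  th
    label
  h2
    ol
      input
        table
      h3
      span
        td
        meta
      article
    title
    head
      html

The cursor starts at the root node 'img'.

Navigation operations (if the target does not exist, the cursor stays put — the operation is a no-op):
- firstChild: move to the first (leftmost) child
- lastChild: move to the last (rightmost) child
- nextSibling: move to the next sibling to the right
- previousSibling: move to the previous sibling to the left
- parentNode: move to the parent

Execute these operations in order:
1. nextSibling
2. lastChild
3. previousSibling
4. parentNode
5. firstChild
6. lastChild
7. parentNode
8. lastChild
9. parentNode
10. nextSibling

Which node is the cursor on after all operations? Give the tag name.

After 1 (nextSibling): img (no-op, stayed)
After 2 (lastChild): h2
After 3 (previousSibling): th
After 4 (parentNode): img
After 5 (firstChild): th
After 6 (lastChild): label
After 7 (parentNode): th
After 8 (lastChild): label
After 9 (parentNode): th
After 10 (nextSibling): h2

Answer: h2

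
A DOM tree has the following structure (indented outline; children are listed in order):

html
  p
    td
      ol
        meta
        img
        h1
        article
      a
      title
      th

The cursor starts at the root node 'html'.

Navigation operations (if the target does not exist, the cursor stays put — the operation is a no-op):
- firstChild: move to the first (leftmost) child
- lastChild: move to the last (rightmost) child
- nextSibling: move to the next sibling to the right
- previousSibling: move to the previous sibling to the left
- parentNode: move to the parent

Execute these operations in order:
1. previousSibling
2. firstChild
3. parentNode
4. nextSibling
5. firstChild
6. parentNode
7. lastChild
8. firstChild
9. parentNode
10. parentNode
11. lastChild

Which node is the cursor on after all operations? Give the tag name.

After 1 (previousSibling): html (no-op, stayed)
After 2 (firstChild): p
After 3 (parentNode): html
After 4 (nextSibling): html (no-op, stayed)
After 5 (firstChild): p
After 6 (parentNode): html
After 7 (lastChild): p
After 8 (firstChild): td
After 9 (parentNode): p
After 10 (parentNode): html
After 11 (lastChild): p

Answer: p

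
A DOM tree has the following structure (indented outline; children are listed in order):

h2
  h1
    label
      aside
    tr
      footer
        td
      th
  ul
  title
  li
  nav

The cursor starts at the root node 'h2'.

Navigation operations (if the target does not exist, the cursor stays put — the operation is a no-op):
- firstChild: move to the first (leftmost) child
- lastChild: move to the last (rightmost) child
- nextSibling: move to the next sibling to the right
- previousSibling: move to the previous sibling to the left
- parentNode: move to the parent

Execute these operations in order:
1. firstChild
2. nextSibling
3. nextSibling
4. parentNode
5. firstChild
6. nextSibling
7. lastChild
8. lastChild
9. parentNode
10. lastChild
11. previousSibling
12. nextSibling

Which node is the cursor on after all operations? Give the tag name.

After 1 (firstChild): h1
After 2 (nextSibling): ul
After 3 (nextSibling): title
After 4 (parentNode): h2
After 5 (firstChild): h1
After 6 (nextSibling): ul
After 7 (lastChild): ul (no-op, stayed)
After 8 (lastChild): ul (no-op, stayed)
After 9 (parentNode): h2
After 10 (lastChild): nav
After 11 (previousSibling): li
After 12 (nextSibling): nav

Answer: nav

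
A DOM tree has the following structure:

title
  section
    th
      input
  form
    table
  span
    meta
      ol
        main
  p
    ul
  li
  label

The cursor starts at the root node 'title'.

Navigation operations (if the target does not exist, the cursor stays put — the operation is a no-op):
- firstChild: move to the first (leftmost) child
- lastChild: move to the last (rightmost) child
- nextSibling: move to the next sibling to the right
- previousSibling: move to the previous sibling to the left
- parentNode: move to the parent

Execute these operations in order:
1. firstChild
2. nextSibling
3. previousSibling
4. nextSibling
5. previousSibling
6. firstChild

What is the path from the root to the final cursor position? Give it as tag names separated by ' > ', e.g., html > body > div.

Answer: title > section > th

Derivation:
After 1 (firstChild): section
After 2 (nextSibling): form
After 3 (previousSibling): section
After 4 (nextSibling): form
After 5 (previousSibling): section
After 6 (firstChild): th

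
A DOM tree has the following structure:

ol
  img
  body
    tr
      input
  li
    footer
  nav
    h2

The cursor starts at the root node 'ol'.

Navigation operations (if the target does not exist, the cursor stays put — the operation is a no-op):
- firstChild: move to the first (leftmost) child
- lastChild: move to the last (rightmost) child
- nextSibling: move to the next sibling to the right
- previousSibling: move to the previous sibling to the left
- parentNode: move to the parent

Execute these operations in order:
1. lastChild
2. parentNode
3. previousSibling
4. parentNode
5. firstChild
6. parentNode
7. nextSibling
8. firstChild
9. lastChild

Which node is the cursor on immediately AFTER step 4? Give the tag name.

Answer: ol

Derivation:
After 1 (lastChild): nav
After 2 (parentNode): ol
After 3 (previousSibling): ol (no-op, stayed)
After 4 (parentNode): ol (no-op, stayed)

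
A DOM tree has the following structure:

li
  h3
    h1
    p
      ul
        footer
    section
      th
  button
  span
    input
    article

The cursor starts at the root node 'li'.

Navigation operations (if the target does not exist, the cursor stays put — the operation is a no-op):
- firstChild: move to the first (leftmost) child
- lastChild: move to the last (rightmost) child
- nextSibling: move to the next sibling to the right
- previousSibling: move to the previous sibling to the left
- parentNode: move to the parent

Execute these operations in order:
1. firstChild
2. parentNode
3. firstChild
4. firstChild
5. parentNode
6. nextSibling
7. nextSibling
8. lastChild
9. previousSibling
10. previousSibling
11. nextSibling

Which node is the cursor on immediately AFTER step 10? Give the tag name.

Answer: input

Derivation:
After 1 (firstChild): h3
After 2 (parentNode): li
After 3 (firstChild): h3
After 4 (firstChild): h1
After 5 (parentNode): h3
After 6 (nextSibling): button
After 7 (nextSibling): span
After 8 (lastChild): article
After 9 (previousSibling): input
After 10 (previousSibling): input (no-op, stayed)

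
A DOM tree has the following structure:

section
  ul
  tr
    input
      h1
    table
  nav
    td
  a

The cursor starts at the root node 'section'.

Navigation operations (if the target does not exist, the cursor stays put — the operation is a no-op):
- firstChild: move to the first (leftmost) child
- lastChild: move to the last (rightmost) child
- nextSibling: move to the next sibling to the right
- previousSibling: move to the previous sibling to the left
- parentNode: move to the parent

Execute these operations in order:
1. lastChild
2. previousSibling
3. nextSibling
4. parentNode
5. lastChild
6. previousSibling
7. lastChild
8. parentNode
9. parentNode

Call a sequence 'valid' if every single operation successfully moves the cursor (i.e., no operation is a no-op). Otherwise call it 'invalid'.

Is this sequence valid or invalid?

After 1 (lastChild): a
After 2 (previousSibling): nav
After 3 (nextSibling): a
After 4 (parentNode): section
After 5 (lastChild): a
After 6 (previousSibling): nav
After 7 (lastChild): td
After 8 (parentNode): nav
After 9 (parentNode): section

Answer: valid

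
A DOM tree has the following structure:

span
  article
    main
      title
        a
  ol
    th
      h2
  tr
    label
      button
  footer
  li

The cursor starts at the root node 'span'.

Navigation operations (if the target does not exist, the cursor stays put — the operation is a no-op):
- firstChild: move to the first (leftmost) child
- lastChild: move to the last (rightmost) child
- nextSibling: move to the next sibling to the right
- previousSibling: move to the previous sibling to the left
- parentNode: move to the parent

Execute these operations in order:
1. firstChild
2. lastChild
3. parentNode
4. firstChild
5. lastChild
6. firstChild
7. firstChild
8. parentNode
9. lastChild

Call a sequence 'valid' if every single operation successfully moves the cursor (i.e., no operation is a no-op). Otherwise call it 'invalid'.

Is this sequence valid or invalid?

Answer: invalid

Derivation:
After 1 (firstChild): article
After 2 (lastChild): main
After 3 (parentNode): article
After 4 (firstChild): main
After 5 (lastChild): title
After 6 (firstChild): a
After 7 (firstChild): a (no-op, stayed)
After 8 (parentNode): title
After 9 (lastChild): a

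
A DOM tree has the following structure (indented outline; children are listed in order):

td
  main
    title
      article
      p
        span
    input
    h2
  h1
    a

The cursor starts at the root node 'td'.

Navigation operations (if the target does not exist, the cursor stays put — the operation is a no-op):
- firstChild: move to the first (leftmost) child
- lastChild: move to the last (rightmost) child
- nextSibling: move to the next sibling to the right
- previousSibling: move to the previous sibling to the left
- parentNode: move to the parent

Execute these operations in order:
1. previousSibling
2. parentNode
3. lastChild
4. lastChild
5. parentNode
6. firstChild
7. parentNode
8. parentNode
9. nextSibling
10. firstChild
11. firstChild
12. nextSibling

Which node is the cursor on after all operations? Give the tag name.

Answer: input

Derivation:
After 1 (previousSibling): td (no-op, stayed)
After 2 (parentNode): td (no-op, stayed)
After 3 (lastChild): h1
After 4 (lastChild): a
After 5 (parentNode): h1
After 6 (firstChild): a
After 7 (parentNode): h1
After 8 (parentNode): td
After 9 (nextSibling): td (no-op, stayed)
After 10 (firstChild): main
After 11 (firstChild): title
After 12 (nextSibling): input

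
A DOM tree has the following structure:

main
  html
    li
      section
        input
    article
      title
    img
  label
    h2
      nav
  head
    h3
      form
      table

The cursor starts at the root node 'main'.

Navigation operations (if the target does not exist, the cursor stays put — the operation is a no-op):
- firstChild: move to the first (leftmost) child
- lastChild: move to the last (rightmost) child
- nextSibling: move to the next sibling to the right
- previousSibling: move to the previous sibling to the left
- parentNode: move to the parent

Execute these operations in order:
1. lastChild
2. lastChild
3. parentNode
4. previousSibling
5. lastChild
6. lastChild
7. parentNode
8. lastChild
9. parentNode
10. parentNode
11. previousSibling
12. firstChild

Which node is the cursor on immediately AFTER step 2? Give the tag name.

After 1 (lastChild): head
After 2 (lastChild): h3

Answer: h3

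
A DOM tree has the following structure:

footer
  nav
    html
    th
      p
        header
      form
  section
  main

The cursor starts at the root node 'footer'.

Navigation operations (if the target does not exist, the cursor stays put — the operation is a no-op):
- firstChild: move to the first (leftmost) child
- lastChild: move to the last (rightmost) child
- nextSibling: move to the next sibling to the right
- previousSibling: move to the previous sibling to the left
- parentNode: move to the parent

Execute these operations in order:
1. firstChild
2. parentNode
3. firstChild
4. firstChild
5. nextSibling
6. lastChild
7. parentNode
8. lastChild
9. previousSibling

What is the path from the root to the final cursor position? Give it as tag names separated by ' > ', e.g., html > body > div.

Answer: footer > nav > th > p

Derivation:
After 1 (firstChild): nav
After 2 (parentNode): footer
After 3 (firstChild): nav
After 4 (firstChild): html
After 5 (nextSibling): th
After 6 (lastChild): form
After 7 (parentNode): th
After 8 (lastChild): form
After 9 (previousSibling): p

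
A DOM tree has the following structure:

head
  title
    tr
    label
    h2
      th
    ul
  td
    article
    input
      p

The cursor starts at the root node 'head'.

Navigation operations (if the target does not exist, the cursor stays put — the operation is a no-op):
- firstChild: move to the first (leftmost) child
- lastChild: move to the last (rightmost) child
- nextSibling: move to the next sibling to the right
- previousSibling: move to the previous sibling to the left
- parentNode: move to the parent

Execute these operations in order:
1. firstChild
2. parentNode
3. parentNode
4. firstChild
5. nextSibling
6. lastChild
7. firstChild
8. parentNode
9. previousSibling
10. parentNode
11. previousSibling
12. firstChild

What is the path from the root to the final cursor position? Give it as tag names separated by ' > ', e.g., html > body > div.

After 1 (firstChild): title
After 2 (parentNode): head
After 3 (parentNode): head (no-op, stayed)
After 4 (firstChild): title
After 5 (nextSibling): td
After 6 (lastChild): input
After 7 (firstChild): p
After 8 (parentNode): input
After 9 (previousSibling): article
After 10 (parentNode): td
After 11 (previousSibling): title
After 12 (firstChild): tr

Answer: head > title > tr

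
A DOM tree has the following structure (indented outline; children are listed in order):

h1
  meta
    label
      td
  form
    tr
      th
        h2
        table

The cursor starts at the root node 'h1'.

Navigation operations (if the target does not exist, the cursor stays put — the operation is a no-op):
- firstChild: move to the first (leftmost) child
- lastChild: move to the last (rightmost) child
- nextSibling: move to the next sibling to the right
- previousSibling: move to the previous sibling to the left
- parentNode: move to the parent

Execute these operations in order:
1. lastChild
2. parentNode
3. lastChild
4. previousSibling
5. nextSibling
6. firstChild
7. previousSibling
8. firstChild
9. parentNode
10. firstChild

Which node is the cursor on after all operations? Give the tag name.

Answer: th

Derivation:
After 1 (lastChild): form
After 2 (parentNode): h1
After 3 (lastChild): form
After 4 (previousSibling): meta
After 5 (nextSibling): form
After 6 (firstChild): tr
After 7 (previousSibling): tr (no-op, stayed)
After 8 (firstChild): th
After 9 (parentNode): tr
After 10 (firstChild): th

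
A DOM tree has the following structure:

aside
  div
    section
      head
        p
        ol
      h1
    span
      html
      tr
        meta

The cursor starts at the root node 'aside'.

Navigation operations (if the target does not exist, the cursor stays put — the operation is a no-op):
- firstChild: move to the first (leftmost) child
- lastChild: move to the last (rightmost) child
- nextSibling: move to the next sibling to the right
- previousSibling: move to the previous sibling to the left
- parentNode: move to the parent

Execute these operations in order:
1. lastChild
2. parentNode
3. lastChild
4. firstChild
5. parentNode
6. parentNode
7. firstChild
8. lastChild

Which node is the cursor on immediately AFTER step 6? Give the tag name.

Answer: aside

Derivation:
After 1 (lastChild): div
After 2 (parentNode): aside
After 3 (lastChild): div
After 4 (firstChild): section
After 5 (parentNode): div
After 6 (parentNode): aside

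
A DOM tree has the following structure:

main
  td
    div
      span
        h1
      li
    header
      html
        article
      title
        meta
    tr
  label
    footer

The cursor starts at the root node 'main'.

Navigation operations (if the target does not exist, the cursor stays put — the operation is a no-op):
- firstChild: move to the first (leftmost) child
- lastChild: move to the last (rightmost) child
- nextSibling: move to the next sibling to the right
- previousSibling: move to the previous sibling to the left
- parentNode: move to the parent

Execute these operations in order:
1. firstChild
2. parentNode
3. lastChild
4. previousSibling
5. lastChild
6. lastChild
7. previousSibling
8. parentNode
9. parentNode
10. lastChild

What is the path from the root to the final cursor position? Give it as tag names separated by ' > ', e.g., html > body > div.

After 1 (firstChild): td
After 2 (parentNode): main
After 3 (lastChild): label
After 4 (previousSibling): td
After 5 (lastChild): tr
After 6 (lastChild): tr (no-op, stayed)
After 7 (previousSibling): header
After 8 (parentNode): td
After 9 (parentNode): main
After 10 (lastChild): label

Answer: main > label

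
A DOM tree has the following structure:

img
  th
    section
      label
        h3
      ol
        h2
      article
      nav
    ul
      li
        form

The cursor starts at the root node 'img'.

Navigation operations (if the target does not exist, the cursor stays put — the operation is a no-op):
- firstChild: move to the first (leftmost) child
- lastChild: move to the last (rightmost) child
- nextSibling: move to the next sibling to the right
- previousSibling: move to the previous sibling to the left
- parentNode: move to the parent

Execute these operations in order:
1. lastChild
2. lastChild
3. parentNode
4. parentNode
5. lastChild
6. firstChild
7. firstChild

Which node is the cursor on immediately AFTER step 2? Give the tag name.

Answer: ul

Derivation:
After 1 (lastChild): th
After 2 (lastChild): ul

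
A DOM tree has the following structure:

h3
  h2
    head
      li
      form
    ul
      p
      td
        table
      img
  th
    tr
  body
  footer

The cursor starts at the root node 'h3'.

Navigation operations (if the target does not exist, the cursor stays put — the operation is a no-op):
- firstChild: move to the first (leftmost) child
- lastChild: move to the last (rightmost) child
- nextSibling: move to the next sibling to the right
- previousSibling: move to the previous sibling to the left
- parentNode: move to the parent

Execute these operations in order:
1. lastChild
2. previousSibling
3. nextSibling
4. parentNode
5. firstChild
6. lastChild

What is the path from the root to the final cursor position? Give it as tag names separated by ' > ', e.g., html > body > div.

After 1 (lastChild): footer
After 2 (previousSibling): body
After 3 (nextSibling): footer
After 4 (parentNode): h3
After 5 (firstChild): h2
After 6 (lastChild): ul

Answer: h3 > h2 > ul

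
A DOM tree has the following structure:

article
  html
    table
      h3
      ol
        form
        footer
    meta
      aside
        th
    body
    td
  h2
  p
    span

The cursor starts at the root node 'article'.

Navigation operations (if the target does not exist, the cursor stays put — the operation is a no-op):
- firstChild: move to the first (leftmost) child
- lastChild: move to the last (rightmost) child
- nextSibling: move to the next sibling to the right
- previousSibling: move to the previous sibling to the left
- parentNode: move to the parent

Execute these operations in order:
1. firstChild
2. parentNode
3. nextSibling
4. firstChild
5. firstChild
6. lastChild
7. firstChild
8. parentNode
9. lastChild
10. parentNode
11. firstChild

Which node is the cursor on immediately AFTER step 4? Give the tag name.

After 1 (firstChild): html
After 2 (parentNode): article
After 3 (nextSibling): article (no-op, stayed)
After 4 (firstChild): html

Answer: html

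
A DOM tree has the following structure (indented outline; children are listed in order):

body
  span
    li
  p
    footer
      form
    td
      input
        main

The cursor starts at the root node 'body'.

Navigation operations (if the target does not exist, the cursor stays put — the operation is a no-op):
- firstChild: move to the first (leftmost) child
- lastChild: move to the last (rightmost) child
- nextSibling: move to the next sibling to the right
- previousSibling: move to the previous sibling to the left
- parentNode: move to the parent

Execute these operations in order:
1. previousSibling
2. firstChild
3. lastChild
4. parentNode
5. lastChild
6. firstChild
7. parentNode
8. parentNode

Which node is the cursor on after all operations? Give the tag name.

After 1 (previousSibling): body (no-op, stayed)
After 2 (firstChild): span
After 3 (lastChild): li
After 4 (parentNode): span
After 5 (lastChild): li
After 6 (firstChild): li (no-op, stayed)
After 7 (parentNode): span
After 8 (parentNode): body

Answer: body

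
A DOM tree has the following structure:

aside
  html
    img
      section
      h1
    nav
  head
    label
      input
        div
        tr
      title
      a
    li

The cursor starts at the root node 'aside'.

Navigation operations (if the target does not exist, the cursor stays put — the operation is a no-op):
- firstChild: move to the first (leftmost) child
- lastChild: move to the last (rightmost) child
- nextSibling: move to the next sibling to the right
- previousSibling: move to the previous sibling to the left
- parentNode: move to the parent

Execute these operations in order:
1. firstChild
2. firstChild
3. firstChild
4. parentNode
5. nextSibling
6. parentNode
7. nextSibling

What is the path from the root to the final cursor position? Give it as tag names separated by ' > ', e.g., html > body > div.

Answer: aside > head

Derivation:
After 1 (firstChild): html
After 2 (firstChild): img
After 3 (firstChild): section
After 4 (parentNode): img
After 5 (nextSibling): nav
After 6 (parentNode): html
After 7 (nextSibling): head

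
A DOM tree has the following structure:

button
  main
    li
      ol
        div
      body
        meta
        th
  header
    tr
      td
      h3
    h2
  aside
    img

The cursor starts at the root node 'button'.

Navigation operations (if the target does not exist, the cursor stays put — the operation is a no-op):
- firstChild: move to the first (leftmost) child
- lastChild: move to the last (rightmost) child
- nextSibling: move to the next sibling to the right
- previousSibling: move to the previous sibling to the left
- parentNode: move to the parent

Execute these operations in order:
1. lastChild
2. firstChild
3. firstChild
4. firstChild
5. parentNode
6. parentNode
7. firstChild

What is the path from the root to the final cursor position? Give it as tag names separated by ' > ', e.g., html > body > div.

Answer: button > main

Derivation:
After 1 (lastChild): aside
After 2 (firstChild): img
After 3 (firstChild): img (no-op, stayed)
After 4 (firstChild): img (no-op, stayed)
After 5 (parentNode): aside
After 6 (parentNode): button
After 7 (firstChild): main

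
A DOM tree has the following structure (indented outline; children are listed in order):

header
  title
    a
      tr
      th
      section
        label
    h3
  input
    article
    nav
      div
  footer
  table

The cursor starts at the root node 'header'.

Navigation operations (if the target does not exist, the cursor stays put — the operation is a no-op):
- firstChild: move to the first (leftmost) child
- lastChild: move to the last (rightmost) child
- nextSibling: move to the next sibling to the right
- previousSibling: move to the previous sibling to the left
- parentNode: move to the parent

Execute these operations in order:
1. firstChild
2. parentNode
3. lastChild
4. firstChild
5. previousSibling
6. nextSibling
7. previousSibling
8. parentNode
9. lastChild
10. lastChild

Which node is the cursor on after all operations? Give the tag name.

After 1 (firstChild): title
After 2 (parentNode): header
After 3 (lastChild): table
After 4 (firstChild): table (no-op, stayed)
After 5 (previousSibling): footer
After 6 (nextSibling): table
After 7 (previousSibling): footer
After 8 (parentNode): header
After 9 (lastChild): table
After 10 (lastChild): table (no-op, stayed)

Answer: table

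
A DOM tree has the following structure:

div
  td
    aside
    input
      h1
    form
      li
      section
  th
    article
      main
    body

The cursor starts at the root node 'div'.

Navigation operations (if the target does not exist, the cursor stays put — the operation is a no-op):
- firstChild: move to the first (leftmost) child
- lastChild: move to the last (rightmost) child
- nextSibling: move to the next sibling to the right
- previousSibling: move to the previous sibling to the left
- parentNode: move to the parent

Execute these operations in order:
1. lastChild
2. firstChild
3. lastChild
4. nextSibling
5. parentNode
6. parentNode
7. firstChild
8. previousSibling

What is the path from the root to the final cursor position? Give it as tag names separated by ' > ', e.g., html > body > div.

After 1 (lastChild): th
After 2 (firstChild): article
After 3 (lastChild): main
After 4 (nextSibling): main (no-op, stayed)
After 5 (parentNode): article
After 6 (parentNode): th
After 7 (firstChild): article
After 8 (previousSibling): article (no-op, stayed)

Answer: div > th > article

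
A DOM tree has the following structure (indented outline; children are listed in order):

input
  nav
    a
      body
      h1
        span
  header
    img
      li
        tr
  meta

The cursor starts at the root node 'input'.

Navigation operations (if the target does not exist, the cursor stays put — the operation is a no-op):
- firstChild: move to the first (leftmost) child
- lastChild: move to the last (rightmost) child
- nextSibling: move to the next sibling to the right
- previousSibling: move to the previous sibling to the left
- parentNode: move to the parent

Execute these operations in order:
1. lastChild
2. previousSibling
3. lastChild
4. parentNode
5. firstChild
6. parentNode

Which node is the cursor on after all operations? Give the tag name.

Answer: header

Derivation:
After 1 (lastChild): meta
After 2 (previousSibling): header
After 3 (lastChild): img
After 4 (parentNode): header
After 5 (firstChild): img
After 6 (parentNode): header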